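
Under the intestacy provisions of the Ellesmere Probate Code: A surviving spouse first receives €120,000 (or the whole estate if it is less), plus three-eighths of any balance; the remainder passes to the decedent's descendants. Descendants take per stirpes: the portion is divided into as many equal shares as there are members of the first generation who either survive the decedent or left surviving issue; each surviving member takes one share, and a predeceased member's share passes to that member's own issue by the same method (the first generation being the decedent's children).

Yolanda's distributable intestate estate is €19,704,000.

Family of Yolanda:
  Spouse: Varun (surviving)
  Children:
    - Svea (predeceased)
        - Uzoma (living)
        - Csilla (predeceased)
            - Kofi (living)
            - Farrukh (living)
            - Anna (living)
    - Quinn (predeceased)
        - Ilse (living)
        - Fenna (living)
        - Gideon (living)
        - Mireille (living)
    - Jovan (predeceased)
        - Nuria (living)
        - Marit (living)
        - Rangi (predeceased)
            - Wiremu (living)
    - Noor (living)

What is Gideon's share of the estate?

Gideon receives €765,000.

Varun first takes €120,000, leaving a balance of €19,584,000. Varun then takes three-eighths of the balance (€7,344,000), for a total of €7,464,000. The remaining €12,240,000 passes to the descendants.
The descendants' portion (€12,240,000) is divided into 4 shares of €3,060,000: Noor takes €3,060,000; Svea's €3,060,000 share passes to Svea's issue; Quinn's €3,060,000 share passes to Quinn's issue; Jovan's €3,060,000 share passes to Jovan's issue.
Svea's share (€3,060,000) is divided into 2 shares of €1,530,000: Uzoma takes €1,530,000; Csilla's €1,530,000 share passes to Csilla's issue.
Csilla's share (€1,530,000) is divided into 3 shares of €510,000: Kofi, Farrukh, and Anna each take €510,000.
Quinn's share (€3,060,000) is divided into 4 shares of €765,000: Ilse, Fenna, Gideon, and Mireille each take €765,000.
Jovan's share (€3,060,000) is divided into 3 shares of €1,020,000: Nuria and Marit each take €1,020,000; Rangi's €1,020,000 share passes to Rangi's issue.
Rangi's share (€1,020,000) passes entirely to Wiremu.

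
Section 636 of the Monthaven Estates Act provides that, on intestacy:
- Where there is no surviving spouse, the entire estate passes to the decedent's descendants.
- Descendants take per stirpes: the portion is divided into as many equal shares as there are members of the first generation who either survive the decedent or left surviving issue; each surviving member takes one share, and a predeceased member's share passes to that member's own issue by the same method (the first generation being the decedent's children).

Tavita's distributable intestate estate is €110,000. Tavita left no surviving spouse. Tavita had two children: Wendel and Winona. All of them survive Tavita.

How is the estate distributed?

The entire €110,000 passes to the descendants.
That amount (€110,000) is divided into 2 shares of €55,000: Wendel and Winona each take €55,000.

Wendel: €55,000; Winona: €55,000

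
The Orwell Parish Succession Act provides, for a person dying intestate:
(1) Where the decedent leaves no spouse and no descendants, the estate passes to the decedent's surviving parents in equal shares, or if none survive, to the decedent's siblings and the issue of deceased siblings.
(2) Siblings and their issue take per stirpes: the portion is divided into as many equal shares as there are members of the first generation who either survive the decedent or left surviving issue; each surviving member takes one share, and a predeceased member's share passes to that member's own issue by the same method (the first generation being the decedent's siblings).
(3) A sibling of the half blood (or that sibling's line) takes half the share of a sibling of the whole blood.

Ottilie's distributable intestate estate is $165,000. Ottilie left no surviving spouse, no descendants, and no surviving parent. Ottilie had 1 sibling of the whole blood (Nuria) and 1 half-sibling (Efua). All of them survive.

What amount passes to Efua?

Efua receives $55,000.

The entire $165,000 passes to the siblings and their issue.
Counting each half-blood sibling's line as half a unit, there are 3/2 units in $165,000, so one unit is $110,000. Whole-blood lines (Nuria) take $110,000 each; half-blood lines (Efua) take $55,000 each.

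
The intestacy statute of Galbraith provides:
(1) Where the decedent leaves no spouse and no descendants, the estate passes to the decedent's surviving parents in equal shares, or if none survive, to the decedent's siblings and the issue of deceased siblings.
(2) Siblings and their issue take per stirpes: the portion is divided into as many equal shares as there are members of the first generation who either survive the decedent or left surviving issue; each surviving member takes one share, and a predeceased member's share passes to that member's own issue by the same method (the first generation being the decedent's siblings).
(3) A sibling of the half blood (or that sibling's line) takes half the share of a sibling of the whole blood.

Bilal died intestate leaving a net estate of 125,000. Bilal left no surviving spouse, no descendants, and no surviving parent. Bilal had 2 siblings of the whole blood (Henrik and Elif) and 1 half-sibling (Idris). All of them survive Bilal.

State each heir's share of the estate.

The entire 125,000 passes to the siblings and their issue.
Counting each half-blood sibling's line as half a unit, there are 5/2 units in 125,000, so one unit is 50,000. Whole-blood lines (Henrik and Elif) take 50,000 each; half-blood lines (Idris) take 25,000 each.

Henrik: 50,000; Elif: 50,000; Idris: 25,000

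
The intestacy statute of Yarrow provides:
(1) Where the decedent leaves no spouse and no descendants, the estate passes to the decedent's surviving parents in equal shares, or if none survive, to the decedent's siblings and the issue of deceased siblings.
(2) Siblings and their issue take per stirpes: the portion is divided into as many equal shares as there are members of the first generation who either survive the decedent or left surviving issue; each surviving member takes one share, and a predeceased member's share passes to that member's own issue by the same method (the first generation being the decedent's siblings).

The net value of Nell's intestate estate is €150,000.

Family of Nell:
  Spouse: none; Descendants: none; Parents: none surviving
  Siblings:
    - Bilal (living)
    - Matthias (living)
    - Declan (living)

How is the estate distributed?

Bilal: €50,000; Matthias: €50,000; Declan: €50,000

The entire €150,000 passes to the siblings and their issue.
That amount (€150,000) is divided into 3 shares of €50,000: Bilal, Matthias, and Declan each take €50,000.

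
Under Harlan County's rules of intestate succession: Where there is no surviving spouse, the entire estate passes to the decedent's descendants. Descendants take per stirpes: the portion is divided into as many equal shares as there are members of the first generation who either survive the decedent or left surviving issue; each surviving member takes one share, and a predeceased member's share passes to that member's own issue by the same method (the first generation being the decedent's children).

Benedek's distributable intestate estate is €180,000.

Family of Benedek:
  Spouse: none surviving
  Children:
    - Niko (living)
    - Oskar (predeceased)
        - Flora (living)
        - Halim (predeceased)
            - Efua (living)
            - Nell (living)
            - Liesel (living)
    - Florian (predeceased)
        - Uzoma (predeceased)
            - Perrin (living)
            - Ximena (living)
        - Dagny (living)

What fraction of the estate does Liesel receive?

Liesel receives 1/18 of the estate.

The entire €180,000 passes to the descendants.
That amount (€180,000) is divided into 3 shares of €60,000: Niko takes €60,000; Oskar's €60,000 share passes to Oskar's issue; Florian's €60,000 share passes to Florian's issue.
Oskar's share (€60,000) is divided into 2 shares of €30,000: Flora takes €30,000; Halim's €30,000 share passes to Halim's issue.
Halim's share (€30,000) is divided into 3 shares of €10,000: Efua, Nell, and Liesel each take €10,000.
Florian's share (€60,000) is divided into 2 shares of €30,000: Dagny takes €30,000; Uzoma's €30,000 share passes to Uzoma's issue.
Uzoma's share (€30,000) is divided into 2 shares of €15,000: Perrin and Ximena each take €15,000.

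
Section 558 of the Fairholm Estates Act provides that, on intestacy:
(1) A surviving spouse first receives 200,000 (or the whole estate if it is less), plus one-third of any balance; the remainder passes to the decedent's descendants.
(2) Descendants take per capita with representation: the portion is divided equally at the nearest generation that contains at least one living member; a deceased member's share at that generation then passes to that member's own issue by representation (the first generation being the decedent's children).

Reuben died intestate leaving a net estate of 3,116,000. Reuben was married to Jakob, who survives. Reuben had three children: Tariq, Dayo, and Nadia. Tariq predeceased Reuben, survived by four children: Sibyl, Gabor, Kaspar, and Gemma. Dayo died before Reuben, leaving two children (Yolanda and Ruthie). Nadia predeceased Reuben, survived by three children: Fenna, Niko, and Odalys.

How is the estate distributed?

Jakob first takes 200,000, leaving a balance of 2,916,000. Jakob then takes one-third of the balance (972,000), for a total of 1,172,000. The remaining 1,944,000 passes to the descendants.
No child survives, so the initial division is made at the grandchildren's generation.
The descendants' portion (1,944,000) is divided into 9 shares of 216,000: Sibyl, Gabor, Kaspar, Gemma, Yolanda, Ruthie, Fenna, Niko, and Odalys each take 216,000.

Jakob: 1,172,000; Sibyl: 216,000; Gabor: 216,000; Kaspar: 216,000; Gemma: 216,000; Yolanda: 216,000; Ruthie: 216,000; Fenna: 216,000; Niko: 216,000; Odalys: 216,000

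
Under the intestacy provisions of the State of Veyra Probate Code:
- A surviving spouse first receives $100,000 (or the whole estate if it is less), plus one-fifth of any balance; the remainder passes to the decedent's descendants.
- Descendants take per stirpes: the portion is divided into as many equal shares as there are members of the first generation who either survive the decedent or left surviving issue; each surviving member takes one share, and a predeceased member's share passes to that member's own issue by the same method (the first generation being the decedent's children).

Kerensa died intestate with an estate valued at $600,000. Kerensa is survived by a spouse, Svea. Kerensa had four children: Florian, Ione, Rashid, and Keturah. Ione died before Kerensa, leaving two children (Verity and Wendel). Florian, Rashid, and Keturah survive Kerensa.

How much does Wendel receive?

Svea first takes $100,000, leaving a balance of $500,000. Svea then takes one-fifth of the balance ($100,000), for a total of $200,000. The remaining $400,000 passes to the descendants.
The descendants' portion ($400,000) is divided into 4 shares of $100,000: Florian, Rashid, and Keturah each take $100,000; Ione's $100,000 share passes to Ione's issue.
Ione's share ($100,000) is divided into 2 shares of $50,000: Verity and Wendel each take $50,000.

Wendel receives $50,000.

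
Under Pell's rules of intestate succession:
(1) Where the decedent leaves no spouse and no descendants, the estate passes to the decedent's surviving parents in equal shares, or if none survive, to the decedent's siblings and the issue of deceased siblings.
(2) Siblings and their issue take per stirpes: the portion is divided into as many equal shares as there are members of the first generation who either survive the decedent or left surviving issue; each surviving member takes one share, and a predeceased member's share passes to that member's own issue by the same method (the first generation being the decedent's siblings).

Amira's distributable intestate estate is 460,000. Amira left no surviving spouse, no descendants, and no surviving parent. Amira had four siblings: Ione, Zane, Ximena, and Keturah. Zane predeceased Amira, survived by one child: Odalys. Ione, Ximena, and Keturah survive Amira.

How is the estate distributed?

The entire 460,000 passes to the siblings and their issue.
That amount (460,000) is divided into 4 shares of 115,000: Ione, Ximena, and Keturah each take 115,000; Zane's 115,000 share passes to Zane's issue.
Zane's share (115,000) passes entirely to Odalys.

Ione: 115,000; Odalys: 115,000; Ximena: 115,000; Keturah: 115,000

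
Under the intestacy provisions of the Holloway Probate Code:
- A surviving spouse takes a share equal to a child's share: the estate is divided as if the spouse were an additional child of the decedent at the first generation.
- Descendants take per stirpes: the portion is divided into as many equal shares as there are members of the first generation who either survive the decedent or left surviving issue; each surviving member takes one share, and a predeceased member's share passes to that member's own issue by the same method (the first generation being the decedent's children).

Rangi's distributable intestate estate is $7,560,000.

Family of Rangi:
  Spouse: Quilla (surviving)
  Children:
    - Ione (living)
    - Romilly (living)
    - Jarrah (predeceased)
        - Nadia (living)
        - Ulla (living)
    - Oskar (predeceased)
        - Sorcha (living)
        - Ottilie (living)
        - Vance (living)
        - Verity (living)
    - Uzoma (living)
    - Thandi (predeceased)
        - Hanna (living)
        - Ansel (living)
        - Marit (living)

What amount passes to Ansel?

The spouse counts as an additional share at the children's level, so there are 7 primary shares of $1,080,000. Quilla takes one such share ($1,080,000).
The children's combined portion ($6,480,000) is divided into 6 shares of $1,080,000: Ione, Romilly, and Uzoma each take $1,080,000; Jarrah's $1,080,000 share passes to Jarrah's issue; Oskar's $1,080,000 share passes to Oskar's issue; Thandi's $1,080,000 share passes to Thandi's issue.
Jarrah's share ($1,080,000) is divided into 2 shares of $540,000: Nadia and Ulla each take $540,000.
Oskar's share ($1,080,000) is divided into 4 shares of $270,000: Sorcha, Ottilie, Vance, and Verity each take $270,000.
Thandi's share ($1,080,000) is divided into 3 shares of $360,000: Hanna, Ansel, and Marit each take $360,000.

Ansel receives $360,000.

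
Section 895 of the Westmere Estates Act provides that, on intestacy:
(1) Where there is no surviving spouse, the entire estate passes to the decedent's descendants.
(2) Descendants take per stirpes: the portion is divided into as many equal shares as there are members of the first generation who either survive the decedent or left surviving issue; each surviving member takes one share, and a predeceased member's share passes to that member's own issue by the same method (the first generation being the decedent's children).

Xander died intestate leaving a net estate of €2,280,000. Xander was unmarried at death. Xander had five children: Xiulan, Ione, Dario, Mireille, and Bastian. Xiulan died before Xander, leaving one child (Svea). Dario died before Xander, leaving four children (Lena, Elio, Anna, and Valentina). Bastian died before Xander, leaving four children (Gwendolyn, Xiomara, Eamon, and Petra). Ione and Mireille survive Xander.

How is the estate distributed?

The entire €2,280,000 passes to the descendants.
That amount (€2,280,000) is divided into 5 shares of €456,000: Ione and Mireille each take €456,000; Xiulan's €456,000 share passes to Xiulan's issue; Dario's €456,000 share passes to Dario's issue; Bastian's €456,000 share passes to Bastian's issue.
Xiulan's share (€456,000) passes entirely to Svea.
Dario's share (€456,000) is divided into 4 shares of €114,000: Lena, Elio, Anna, and Valentina each take €114,000.
Bastian's share (€456,000) is divided into 4 shares of €114,000: Gwendolyn, Xiomara, Eamon, and Petra each take €114,000.

Svea: €456,000; Ione: €456,000; Lena: €114,000; Elio: €114,000; Anna: €114,000; Valentina: €114,000; Mireille: €456,000; Gwendolyn: €114,000; Xiomara: €114,000; Eamon: €114,000; Petra: €114,000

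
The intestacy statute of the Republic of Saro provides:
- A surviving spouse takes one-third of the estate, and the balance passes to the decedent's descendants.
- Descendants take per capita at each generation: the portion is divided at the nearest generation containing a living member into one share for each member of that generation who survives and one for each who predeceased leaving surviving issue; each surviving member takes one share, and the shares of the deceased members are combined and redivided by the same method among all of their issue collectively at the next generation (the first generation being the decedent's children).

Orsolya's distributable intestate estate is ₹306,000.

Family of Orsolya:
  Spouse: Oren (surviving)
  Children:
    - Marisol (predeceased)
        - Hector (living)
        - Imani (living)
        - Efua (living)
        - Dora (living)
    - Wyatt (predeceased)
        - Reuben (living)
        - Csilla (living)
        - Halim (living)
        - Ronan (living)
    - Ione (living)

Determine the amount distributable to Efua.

Oren takes one-third of ₹306,000 = ₹102,000. The remaining ₹204,000 passes to the descendants.
The descendants' portion (₹204,000) is divided at the children's generation into 3 shares of ₹68,000. Ione takes ₹68,000. The 2 shares of the deceased (Marisol and Wyatt) are combined into a pool of ₹136,000.
That pool (₹136,000) is divided at the grandchildren's generation equally among Hector, Imani, Efua, Dora, Reuben, Csilla, Halim, and Ronan: ₹17,000 each.

Efua receives ₹17,000.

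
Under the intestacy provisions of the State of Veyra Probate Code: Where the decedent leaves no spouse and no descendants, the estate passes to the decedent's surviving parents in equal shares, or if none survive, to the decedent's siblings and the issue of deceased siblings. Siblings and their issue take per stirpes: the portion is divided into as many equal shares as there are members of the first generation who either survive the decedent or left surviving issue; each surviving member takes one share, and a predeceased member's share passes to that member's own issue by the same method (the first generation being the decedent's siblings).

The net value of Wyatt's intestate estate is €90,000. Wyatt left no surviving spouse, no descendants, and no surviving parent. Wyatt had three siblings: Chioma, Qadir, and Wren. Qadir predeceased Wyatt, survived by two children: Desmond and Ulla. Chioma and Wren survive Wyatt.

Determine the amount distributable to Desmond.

The entire €90,000 passes to the siblings and their issue.
That amount (€90,000) is divided into 3 shares of €30,000: Chioma and Wren each take €30,000; Qadir's €30,000 share passes to Qadir's issue.
Qadir's share (€30,000) is divided into 2 shares of €15,000: Desmond and Ulla each take €15,000.

Desmond receives €15,000.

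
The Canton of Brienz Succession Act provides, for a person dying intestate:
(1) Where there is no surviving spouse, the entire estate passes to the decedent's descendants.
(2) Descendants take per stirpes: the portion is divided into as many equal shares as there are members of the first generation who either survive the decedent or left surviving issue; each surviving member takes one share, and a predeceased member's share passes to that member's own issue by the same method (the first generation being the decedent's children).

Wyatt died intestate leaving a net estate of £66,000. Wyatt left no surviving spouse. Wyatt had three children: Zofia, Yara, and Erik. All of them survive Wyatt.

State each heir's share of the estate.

Zofia: £22,000; Yara: £22,000; Erik: £22,000

The entire £66,000 passes to the descendants.
That amount (£66,000) is divided into 3 shares of £22,000: Zofia, Yara, and Erik each take £22,000.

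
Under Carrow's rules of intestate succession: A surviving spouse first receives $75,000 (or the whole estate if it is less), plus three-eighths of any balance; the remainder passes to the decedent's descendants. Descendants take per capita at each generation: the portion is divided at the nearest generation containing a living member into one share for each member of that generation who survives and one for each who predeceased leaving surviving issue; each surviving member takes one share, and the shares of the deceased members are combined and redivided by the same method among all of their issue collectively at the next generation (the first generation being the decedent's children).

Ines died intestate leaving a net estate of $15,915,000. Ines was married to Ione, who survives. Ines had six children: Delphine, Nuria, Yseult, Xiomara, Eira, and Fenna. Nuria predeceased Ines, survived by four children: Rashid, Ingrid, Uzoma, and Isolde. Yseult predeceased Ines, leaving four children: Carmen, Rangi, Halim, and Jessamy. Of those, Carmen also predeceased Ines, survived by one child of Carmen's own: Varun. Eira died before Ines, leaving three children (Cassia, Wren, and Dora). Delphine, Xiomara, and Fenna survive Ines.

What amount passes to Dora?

Dora receives $450,000.

Ione first takes $75,000, leaving a balance of $15,840,000. Ione then takes three-eighths of the balance ($5,940,000), for a total of $6,015,000. The remaining $9,900,000 passes to the descendants.
The descendants' portion ($9,900,000) is divided at the children's generation into 6 shares of $1,650,000. Delphine, Xiomara, and Fenna each take $1,650,000. The 3 shares of the deceased (Nuria, Yseult, and Eira) are combined into a pool of $4,950,000.
That pool ($4,950,000) is divided at the grandchildren's generation into 11 shares of $450,000. Rashid, Ingrid, Uzoma, Isolde, Rangi, Halim, Jessamy, Cassia, Wren, and Dora each take $450,000. The remaining share for the deceased Carmen ($450,000) is carried to the next generation.
That pool ($450,000) passes entirely to Varun, the sole taker at the great-grandchildren's generation.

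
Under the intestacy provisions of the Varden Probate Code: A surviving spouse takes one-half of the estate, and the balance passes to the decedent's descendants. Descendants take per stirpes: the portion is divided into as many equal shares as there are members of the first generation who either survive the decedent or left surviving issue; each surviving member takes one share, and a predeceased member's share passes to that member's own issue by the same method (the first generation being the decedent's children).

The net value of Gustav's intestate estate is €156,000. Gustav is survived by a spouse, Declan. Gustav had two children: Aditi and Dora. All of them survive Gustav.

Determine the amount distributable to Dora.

Declan takes one-half of €156,000 = €78,000. The remaining €78,000 passes to the descendants.
The descendants' portion (€78,000) is divided into 2 shares of €39,000: Aditi and Dora each take €39,000.

Dora receives €39,000.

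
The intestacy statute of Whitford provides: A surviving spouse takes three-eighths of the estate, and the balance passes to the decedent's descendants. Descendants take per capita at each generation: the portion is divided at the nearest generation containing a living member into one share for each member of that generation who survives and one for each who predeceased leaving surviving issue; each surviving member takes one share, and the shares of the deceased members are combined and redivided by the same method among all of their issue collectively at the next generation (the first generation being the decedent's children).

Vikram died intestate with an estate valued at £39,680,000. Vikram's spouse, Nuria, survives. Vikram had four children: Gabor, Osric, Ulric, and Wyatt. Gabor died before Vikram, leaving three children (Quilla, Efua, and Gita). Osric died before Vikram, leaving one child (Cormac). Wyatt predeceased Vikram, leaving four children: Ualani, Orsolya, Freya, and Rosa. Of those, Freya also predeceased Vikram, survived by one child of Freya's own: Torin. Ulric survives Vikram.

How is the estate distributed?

Nuria: £14,880,000; Quilla: £2,325,000; Efua: £2,325,000; Gita: £2,325,000; Cormac: £2,325,000; Ulric: £6,200,000; Ualani: £2,325,000; Orsolya: £2,325,000; Torin: £2,325,000; Rosa: £2,325,000

Nuria takes three-eighths of £39,680,000 = £14,880,000. The remaining £24,800,000 passes to the descendants.
The descendants' portion (£24,800,000) is divided at the children's generation into 4 shares of £6,200,000. Ulric takes £6,200,000. The 3 shares of the deceased (Gabor, Osric, and Wyatt) are combined into a pool of £18,600,000.
That pool (£18,600,000) is divided at the grandchildren's generation into 8 shares of £2,325,000. Quilla, Efua, Gita, Cormac, Ualani, Orsolya, and Rosa each take £2,325,000. The remaining share for the deceased Freya (£2,325,000) is carried to the next generation.
That pool (£2,325,000) passes entirely to Torin, the sole taker at the great-grandchildren's generation.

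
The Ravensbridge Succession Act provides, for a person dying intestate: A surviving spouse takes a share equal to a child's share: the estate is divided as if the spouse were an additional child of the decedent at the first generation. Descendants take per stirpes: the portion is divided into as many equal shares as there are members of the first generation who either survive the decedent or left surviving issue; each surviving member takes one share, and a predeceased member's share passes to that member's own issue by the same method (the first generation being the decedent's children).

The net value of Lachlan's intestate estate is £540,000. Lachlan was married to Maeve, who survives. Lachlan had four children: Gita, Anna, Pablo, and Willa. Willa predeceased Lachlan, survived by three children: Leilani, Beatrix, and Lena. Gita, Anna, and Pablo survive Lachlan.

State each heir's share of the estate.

The spouse counts as an additional share at the children's level, so there are 5 primary shares of £108,000. Maeve takes one such share (£108,000).
The children's combined portion (£432,000) is divided into 4 shares of £108,000: Gita, Anna, and Pablo each take £108,000; Willa's £108,000 share passes to Willa's issue.
Willa's share (£108,000) is divided into 3 shares of £36,000: Leilani, Beatrix, and Lena each take £36,000.

Maeve: £108,000; Gita: £108,000; Anna: £108,000; Pablo: £108,000; Leilani: £36,000; Beatrix: £36,000; Lena: £36,000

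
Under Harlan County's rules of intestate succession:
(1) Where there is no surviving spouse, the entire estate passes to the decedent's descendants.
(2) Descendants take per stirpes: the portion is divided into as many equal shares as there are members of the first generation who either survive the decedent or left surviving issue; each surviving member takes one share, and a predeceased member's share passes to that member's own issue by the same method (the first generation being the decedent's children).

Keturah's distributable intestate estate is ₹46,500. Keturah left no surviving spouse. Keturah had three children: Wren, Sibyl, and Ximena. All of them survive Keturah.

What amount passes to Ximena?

The entire ₹46,500 passes to the descendants.
That amount (₹46,500) is divided into 3 shares of ₹15,500: Wren, Sibyl, and Ximena each take ₹15,500.

Ximena receives ₹15,500.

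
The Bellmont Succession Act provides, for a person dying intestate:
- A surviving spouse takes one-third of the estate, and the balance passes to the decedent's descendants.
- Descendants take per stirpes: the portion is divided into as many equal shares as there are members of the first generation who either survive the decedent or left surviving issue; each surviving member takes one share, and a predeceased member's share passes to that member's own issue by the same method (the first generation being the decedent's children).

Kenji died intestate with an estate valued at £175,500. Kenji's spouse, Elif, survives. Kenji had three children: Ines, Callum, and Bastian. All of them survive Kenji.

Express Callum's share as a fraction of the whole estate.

Elif takes one-third of £175,500 = £58,500. The remaining £117,000 passes to the descendants.
The descendants' portion (£117,000) is divided into 3 shares of £39,000: Ines, Callum, and Bastian each take £39,000.

Callum receives 2/9 of the estate.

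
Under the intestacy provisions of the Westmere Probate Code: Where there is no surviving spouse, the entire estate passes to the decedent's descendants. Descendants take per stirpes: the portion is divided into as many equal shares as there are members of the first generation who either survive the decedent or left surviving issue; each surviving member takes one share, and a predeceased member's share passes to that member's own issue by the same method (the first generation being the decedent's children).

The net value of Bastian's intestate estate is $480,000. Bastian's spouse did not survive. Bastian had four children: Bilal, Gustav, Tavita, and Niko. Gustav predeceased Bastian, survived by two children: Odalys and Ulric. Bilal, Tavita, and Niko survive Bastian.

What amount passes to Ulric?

Ulric receives $60,000.

The entire $480,000 passes to the descendants.
That amount ($480,000) is divided into 4 shares of $120,000: Bilal, Tavita, and Niko each take $120,000; Gustav's $120,000 share passes to Gustav's issue.
Gustav's share ($120,000) is divided into 2 shares of $60,000: Odalys and Ulric each take $60,000.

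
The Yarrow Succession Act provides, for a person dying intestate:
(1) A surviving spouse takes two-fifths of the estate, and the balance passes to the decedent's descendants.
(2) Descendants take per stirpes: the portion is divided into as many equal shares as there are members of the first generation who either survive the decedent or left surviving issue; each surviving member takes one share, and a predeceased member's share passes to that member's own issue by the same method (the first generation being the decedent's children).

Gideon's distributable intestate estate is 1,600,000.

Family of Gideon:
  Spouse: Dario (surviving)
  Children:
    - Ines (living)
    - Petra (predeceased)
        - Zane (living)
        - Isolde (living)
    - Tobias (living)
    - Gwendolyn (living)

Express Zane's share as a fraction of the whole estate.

Zane receives 3/40 of the estate.

Dario takes two-fifths of 1,600,000 = 640,000. The remaining 960,000 passes to the descendants.
The descendants' portion (960,000) is divided into 4 shares of 240,000: Ines, Tobias, and Gwendolyn each take 240,000; Petra's 240,000 share passes to Petra's issue.
Petra's share (240,000) is divided into 2 shares of 120,000: Zane and Isolde each take 120,000.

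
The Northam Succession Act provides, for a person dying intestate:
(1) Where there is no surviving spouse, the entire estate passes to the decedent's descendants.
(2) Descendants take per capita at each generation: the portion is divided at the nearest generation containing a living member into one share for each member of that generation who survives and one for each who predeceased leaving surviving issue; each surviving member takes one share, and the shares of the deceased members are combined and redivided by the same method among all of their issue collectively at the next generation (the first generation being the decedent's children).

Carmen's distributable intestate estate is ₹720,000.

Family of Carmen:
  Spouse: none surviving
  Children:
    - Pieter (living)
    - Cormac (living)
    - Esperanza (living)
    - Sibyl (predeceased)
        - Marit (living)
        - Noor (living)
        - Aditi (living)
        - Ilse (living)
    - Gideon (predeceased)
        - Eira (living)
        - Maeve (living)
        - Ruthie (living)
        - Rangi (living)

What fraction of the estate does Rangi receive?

Rangi receives 1/20 of the estate.

The entire ₹720,000 passes to the descendants.
That amount (₹720,000) is divided at the children's generation into 5 shares of ₹144,000. Pieter, Cormac, and Esperanza each take ₹144,000. The 2 shares of the deceased (Sibyl and Gideon) are combined into a pool of ₹288,000.
That pool (₹288,000) is divided at the grandchildren's generation equally among Marit, Noor, Aditi, Ilse, Eira, Maeve, Ruthie, and Rangi: ₹36,000 each.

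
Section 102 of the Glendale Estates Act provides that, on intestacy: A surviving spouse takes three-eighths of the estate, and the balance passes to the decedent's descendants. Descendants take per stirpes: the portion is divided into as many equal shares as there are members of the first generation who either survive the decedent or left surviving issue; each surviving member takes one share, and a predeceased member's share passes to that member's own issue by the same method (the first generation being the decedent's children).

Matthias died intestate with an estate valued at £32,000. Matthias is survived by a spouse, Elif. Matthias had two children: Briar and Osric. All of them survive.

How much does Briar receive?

Elif takes three-eighths of £32,000 = £12,000. The remaining £20,000 passes to the descendants.
The descendants' portion (£20,000) is divided into 2 shares of £10,000: Briar and Osric each take £10,000.

Briar receives £10,000.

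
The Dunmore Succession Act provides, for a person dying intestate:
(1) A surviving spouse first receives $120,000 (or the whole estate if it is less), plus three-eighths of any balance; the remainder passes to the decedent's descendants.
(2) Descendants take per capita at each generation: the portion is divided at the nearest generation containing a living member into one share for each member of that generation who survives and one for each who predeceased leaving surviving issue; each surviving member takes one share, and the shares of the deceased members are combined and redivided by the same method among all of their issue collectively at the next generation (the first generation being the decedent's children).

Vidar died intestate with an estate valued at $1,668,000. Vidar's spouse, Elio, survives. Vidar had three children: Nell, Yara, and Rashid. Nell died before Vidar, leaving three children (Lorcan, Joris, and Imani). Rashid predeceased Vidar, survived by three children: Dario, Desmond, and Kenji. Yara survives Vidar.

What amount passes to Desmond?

Desmond receives $107,500.

Elio first takes $120,000, leaving a balance of $1,548,000. Elio then takes three-eighths of the balance ($580,500), for a total of $700,500. The remaining $967,500 passes to the descendants.
The descendants' portion ($967,500) is divided at the children's generation into 3 shares of $322,500. Yara takes $322,500. The 2 shares of the deceased (Nell and Rashid) are combined into a pool of $645,000.
That pool ($645,000) is divided at the grandchildren's generation equally among Lorcan, Joris, Imani, Dario, Desmond, and Kenji: $107,500 each.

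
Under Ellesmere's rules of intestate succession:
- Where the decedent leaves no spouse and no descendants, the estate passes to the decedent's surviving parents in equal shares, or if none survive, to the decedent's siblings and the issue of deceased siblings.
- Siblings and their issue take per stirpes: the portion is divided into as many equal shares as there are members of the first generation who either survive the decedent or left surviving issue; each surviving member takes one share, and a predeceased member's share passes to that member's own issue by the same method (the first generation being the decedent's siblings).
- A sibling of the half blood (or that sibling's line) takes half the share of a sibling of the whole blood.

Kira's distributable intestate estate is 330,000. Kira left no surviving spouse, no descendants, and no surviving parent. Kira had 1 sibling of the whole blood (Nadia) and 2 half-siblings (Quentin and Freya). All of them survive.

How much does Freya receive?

Freya receives 82,500.

The entire 330,000 passes to the siblings and their issue.
Counting each half-blood sibling's line as half a unit, there are 2 units in 330,000, so one unit is 165,000. Whole-blood lines (Nadia) take 165,000 each; half-blood lines (Quentin and Freya) take 82,500 each.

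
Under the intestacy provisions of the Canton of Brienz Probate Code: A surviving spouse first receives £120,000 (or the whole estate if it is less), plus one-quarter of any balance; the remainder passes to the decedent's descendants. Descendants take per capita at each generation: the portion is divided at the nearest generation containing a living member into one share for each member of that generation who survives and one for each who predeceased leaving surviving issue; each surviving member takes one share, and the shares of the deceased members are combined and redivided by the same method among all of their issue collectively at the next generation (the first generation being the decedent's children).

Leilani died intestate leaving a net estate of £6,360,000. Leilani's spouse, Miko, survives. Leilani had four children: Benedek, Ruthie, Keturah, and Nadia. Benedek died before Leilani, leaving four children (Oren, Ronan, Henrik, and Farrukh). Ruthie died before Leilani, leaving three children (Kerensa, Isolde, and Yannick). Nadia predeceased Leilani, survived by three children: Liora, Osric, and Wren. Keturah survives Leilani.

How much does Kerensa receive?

Kerensa receives £351,000.

Miko first takes £120,000, leaving a balance of £6,240,000. Miko then takes one-quarter of the balance (£1,560,000), for a total of £1,680,000. The remaining £4,680,000 passes to the descendants.
The descendants' portion (£4,680,000) is divided at the children's generation into 4 shares of £1,170,000. Keturah takes £1,170,000. The 3 shares of the deceased (Benedek, Ruthie, and Nadia) are combined into a pool of £3,510,000.
That pool (£3,510,000) is divided at the grandchildren's generation equally among Oren, Ronan, Henrik, Farrukh, Kerensa, Isolde, Yannick, Liora, Osric, and Wren: £351,000 each.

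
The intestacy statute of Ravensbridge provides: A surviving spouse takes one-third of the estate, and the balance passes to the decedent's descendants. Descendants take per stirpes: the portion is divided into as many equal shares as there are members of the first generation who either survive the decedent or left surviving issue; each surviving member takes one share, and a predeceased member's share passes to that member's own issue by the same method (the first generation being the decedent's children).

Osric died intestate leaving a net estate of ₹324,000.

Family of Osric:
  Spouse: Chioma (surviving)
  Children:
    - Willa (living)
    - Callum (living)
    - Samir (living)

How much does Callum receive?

Callum receives ₹72,000.

Chioma takes one-third of ₹324,000 = ₹108,000. The remaining ₹216,000 passes to the descendants.
The descendants' portion (₹216,000) is divided into 3 shares of ₹72,000: Willa, Callum, and Samir each take ₹72,000.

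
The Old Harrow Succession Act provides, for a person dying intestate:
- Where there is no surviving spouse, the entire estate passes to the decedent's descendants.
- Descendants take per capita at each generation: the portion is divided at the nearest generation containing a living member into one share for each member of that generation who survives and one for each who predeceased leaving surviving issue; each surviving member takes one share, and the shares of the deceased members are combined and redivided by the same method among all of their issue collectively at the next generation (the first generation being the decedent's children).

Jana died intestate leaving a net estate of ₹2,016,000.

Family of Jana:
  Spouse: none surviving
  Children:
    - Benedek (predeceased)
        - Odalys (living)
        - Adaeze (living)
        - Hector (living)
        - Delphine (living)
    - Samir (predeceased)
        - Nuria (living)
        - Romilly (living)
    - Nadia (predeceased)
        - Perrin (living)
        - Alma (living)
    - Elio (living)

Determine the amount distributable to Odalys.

Odalys receives ₹189,000.

The entire ₹2,016,000 passes to the descendants.
That amount (₹2,016,000) is divided at the children's generation into 4 shares of ₹504,000. Elio takes ₹504,000. The 3 shares of the deceased (Benedek, Samir, and Nadia) are combined into a pool of ₹1,512,000.
That pool (₹1,512,000) is divided at the grandchildren's generation equally among Odalys, Adaeze, Hector, Delphine, Nuria, Romilly, Perrin, and Alma: ₹189,000 each.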